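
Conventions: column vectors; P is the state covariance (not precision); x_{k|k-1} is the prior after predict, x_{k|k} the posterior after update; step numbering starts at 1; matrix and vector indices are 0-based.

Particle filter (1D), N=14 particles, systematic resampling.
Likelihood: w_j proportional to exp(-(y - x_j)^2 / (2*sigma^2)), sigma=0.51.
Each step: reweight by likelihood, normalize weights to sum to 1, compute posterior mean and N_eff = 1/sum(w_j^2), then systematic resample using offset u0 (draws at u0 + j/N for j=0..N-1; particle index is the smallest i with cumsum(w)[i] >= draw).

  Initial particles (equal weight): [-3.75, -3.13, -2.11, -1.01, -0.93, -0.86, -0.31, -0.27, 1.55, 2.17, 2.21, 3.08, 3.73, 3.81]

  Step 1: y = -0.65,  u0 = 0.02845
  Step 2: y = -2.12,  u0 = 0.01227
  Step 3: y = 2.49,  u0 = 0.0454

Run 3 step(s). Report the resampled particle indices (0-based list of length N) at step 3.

resampled_idx = [1, 4, 7, 8, 9, 10, 11, 11, 11, 12, 12, 13, 13, 13]

step 1: w=[0.0000, 0.0000, 0.0040, 0.1886, 0.2081, 0.2223, 0.1937, 0.1833, 0.0000, 0.0000, 0.0000, 0.0000, 0.0000, 0.0000]  mean=-0.6931  Neff=5.0148  idx=[3, 3, 3, 4, 4, 4, 5, 5, 5, 6, 6, 6, 7, 7]
step 2: w=[0.1490, 0.1490, 0.1490, 0.1046, 0.1046, 0.1046, 0.0753, 0.0753, 0.0753, 0.0029, 0.0029, 0.0029, 0.0022, 0.0022]  mean=-0.9416  Neff=8.5829  idx=[0, 0, 1, 1, 1, 2, 2, 3, 4, 4, 5, 6, 7, 8]
step 3: w=[0.0249, 0.0249, 0.0249, 0.0249, 0.0249, 0.0249, 0.0249, 0.0721, 0.0721, 0.0721, 0.0721, 0.1792, 0.1792, 0.1792]  mean=-0.9063  Neff=8.2327  idx=[1, 4, 7, 8, 9, 10, 11, 11, 11, 12, 12, 13, 13, 13]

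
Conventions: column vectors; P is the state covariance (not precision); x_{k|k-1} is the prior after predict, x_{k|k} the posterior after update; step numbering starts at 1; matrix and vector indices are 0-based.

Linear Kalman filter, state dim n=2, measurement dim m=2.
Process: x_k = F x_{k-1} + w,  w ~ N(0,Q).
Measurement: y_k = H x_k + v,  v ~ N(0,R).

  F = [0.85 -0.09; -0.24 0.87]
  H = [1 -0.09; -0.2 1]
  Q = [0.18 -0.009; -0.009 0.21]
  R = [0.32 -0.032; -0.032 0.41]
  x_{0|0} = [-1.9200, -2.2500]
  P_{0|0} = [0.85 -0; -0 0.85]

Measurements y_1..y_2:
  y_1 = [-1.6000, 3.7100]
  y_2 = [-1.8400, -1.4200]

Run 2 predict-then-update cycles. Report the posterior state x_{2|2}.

x_post = [-1.5380, 0.1061]

step 1: x^-=[-1.4295, -1.4967]  P^-=[0.8010 -0.2490; -0.2490 0.9023]  S=[1.1731 -0.5268; -0.5268 1.4439]  K=[0.6873 -0.0326; 0.0176 0.6658]  nu=[-0.3052, 4.9208]  x^+=[-1.7997, 1.7742]  P^+=[0.2218 0.0090; 0.0090 0.2742]
step 2: x^-=[-1.6894, 1.9755]  P^-=[0.3411 -0.0689; -0.0689 0.4266]  S=[0.6769 -0.2087; -0.2087 0.8778]  K=[0.5016 -0.0369; -0.0041 0.5007]  nu=[0.0272, -3.7333]  x^+=[-1.5380, 0.1061]  P^+=[0.1618 0.0012; 0.0012 0.2057]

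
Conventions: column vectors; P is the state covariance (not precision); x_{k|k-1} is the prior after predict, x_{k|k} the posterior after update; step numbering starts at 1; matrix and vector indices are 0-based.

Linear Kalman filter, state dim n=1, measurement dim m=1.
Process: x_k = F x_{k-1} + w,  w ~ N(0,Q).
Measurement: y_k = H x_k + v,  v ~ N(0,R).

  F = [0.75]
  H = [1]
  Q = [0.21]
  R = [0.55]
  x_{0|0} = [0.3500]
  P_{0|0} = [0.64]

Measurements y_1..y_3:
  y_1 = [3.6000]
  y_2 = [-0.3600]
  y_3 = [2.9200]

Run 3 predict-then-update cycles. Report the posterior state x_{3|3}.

x_post = [1.4473]

step 1: x^-=[0.2625]  P^-=[0.5700]  S=[1.1200]  K=[0.5089]  nu=[3.3375]  x^+=[1.9610]  P^+=[0.2799]
step 2: x^-=[1.4708]  P^-=[0.3674]  S=[0.9174]  K=[0.4005]  nu=[-1.8308]  x^+=[0.7375]  P^+=[0.2203]
step 3: x^-=[0.5532]  P^-=[0.3339]  S=[0.8839]  K=[0.3778]  nu=[2.3668]  x^+=[1.4473]  P^+=[0.2078]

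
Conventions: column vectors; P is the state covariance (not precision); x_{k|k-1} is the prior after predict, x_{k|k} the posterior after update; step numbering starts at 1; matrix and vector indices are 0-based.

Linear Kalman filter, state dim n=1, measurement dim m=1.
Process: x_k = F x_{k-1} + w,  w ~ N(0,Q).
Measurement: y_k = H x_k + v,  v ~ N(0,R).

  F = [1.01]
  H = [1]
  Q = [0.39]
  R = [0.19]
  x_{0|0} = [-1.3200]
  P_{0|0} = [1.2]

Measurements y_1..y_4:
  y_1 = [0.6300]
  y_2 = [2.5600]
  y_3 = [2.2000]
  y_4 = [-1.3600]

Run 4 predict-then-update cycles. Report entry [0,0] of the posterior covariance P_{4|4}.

step 1: x^-=[-1.3332]  P^-=[1.6141]  S=[1.8041]  K=[0.8947]  nu=[1.9632]  x^+=[0.4232]  P^+=[0.1700]
step 2: x^-=[0.4275]  P^-=[0.5634]  S=[0.7534]  K=[0.7478]  nu=[2.1325]  x^+=[2.0222]  P^+=[0.1421]
step 3: x^-=[2.0424]  P^-=[0.5349]  S=[0.7249]  K=[0.7379]  nu=[0.1576]  x^+=[2.1587]  P^+=[0.1402]
step 4: x^-=[2.1803]  P^-=[0.5330]  S=[0.7230]  K=[0.7372]  nu=[-3.5403]  x^+=[-0.4297]  P^+=[0.1401]

P_post[0,0] = 0.1401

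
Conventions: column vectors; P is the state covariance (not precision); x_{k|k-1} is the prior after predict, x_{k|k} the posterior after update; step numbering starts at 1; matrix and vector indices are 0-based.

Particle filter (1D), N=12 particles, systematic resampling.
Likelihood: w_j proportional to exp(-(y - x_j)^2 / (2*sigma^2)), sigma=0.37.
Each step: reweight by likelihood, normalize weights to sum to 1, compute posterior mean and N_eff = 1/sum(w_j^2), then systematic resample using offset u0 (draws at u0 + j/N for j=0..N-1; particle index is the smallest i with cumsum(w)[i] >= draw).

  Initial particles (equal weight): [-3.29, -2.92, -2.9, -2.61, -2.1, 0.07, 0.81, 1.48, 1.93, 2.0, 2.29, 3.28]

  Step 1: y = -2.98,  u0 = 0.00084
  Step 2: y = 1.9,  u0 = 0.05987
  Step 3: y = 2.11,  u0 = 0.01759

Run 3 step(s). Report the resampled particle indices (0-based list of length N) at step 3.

resampled_idx = [0, 1, 2, 3, 4, 5, 6, 7, 8, 9, 10, 11]

step 1: w=[0.2112, 0.2961, 0.2931, 0.1820, 0.0177, 0.0000, 0.0000, 0.0000, 0.0000, 0.0000, 0.0000, 0.0000]  mean=-2.9213  Neff=3.9752  idx=[0, 0, 0, 1, 1, 1, 1, 2, 2, 2, 3, 3]
step 2: w=[0.0000, 0.0000, 0.0000, 0.0000, 0.0000, 0.0000, 0.0000, 0.0000, 0.0000, 0.0000, 0.4999, 0.4999]  mean=-2.6100  Neff=2.0005  idx=[10, 10, 10, 10, 10, 10, 11, 11, 11, 11, 11, 11]
step 3: w=[0.0833, 0.0833, 0.0833, 0.0833, 0.0833, 0.0833, 0.0833, 0.0833, 0.0833, 0.0833, 0.0833, 0.0833]  mean=-2.6100  Neff=12.0000  idx=[0, 1, 2, 3, 4, 5, 6, 7, 8, 9, 10, 11]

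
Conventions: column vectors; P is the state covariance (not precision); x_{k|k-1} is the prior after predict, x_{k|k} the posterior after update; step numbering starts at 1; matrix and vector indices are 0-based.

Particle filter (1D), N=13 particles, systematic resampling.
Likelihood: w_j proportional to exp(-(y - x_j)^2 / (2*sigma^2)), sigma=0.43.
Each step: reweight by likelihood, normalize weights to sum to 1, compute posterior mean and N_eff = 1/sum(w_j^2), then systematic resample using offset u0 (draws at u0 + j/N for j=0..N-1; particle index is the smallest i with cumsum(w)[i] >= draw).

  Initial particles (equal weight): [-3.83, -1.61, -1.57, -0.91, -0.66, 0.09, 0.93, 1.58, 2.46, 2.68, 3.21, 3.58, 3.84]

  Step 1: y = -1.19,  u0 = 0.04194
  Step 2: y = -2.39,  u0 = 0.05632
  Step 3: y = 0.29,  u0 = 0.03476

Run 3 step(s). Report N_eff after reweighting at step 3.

step 1: w=[0.0000, 0.2400, 0.2617, 0.3128, 0.1809, 0.0046, 0.0000, 0.0000, 0.0000, 0.0000, 0.0000, 0.0000, 0.0000]  mean=-1.2009  Neff=3.8960  idx=[1, 1, 1, 2, 2, 2, 3, 3, 3, 3, 3, 4, 4]
step 2: w=[0.1787, 0.1787, 0.1787, 0.1503, 0.1503, 0.1503, 0.0025, 0.0025, 0.0025, 0.0025, 0.0025, 0.0003, 0.0003]  mean=-1.5827  Neff=6.1119  idx=[0, 0, 1, 1, 2, 2, 2, 3, 3, 4, 4, 5, 5]
step 3: w=[0.0625, 0.0625, 0.0625, 0.0625, 0.0625, 0.0625, 0.0625, 0.0938, 0.0938, 0.0938, 0.0938, 0.0938, 0.0938]  mean=-1.5875  Neff=12.4848  idx=[0, 1, 3, 4, 5, 6, 7, 8, 9, 10, 10, 11, 12]

N_eff = 12.4848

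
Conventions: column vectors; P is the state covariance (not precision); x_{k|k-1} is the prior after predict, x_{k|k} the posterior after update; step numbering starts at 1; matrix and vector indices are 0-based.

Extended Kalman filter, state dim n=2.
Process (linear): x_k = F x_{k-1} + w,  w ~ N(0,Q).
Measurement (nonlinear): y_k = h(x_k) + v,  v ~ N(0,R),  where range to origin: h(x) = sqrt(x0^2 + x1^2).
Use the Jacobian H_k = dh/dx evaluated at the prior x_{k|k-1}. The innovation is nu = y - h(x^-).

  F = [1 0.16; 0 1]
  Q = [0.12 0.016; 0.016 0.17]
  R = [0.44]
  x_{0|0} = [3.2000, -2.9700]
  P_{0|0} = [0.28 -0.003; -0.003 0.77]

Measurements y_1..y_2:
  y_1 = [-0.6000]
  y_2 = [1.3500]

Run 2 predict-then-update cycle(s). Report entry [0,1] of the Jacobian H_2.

H_jac[0,1] = -0.1105

step 1: x^-=[2.7248, -2.9700]  P^-=[0.4188 0.1362; 0.1362 0.9400]  H_jac=[0.6760 -0.7369]  S=[1.0061]  K=[0.1816; -0.5970]  nu=[-4.6306]  x^+=[1.8838, -0.2058]  P^+=[0.3856 0.2453; 0.2453 0.5815]
step 2: x^-=[1.8509, -0.2058]  P^-=[0.5989 0.3543; 0.3543 0.7515]  H_jac=[0.9939 -0.1105]  S=[0.9630]  K=[0.5775; 0.2795]  nu=[-0.5123]  x^+=[1.5550, -0.3489]  P^+=[0.2778 0.1989; 0.1989 0.6763]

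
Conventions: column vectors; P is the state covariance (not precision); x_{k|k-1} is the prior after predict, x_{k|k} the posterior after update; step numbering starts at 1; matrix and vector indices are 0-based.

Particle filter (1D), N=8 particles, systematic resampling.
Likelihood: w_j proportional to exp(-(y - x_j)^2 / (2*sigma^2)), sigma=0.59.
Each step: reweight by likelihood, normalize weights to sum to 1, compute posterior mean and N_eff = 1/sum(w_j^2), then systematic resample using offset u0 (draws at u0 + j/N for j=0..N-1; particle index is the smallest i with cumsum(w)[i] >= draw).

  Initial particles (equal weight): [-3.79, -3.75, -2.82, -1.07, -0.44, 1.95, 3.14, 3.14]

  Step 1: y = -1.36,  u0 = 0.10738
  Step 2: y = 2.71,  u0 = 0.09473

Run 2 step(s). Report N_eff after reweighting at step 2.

N_eff = 2.0227

step 1: w=[0.0002, 0.0002, 0.0381, 0.7205, 0.2411, 0.0000, 0.0000, 0.0000]  mean=-0.9858  Neff=1.7281  idx=[3, 3, 3, 3, 3, 3, 4, 4]
step 2: w=[0.0009, 0.0009, 0.0009, 0.0009, 0.0009, 0.0009, 0.4972, 0.4972]  mean=-0.4436  Neff=2.0227  idx=[6, 6, 6, 6, 7, 7, 7, 7]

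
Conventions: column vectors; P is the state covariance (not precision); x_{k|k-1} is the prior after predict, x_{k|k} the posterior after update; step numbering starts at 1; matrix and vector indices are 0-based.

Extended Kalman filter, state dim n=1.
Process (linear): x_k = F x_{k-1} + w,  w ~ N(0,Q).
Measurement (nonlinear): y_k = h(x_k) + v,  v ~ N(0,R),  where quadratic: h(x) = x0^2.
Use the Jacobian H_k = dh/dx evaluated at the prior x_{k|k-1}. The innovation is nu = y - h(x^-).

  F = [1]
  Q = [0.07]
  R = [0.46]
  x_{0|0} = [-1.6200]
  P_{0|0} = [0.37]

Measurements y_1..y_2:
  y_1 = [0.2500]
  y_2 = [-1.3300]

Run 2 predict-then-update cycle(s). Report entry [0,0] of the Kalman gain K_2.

step 1: x^-=[-1.6200]  P^-=[0.4400]  H_jac=[-3.2400]  S=[5.0789]  K=[-0.2807]  nu=[-2.3744]  x^+=[-0.9535]  P^+=[0.0399]
step 2: x^-=[-0.9535]  P^-=[0.1099]  H_jac=[-1.9071]  S=[0.8595]  K=[-0.2437]  nu=[-2.2392]  x^+=[-0.4078]  P^+=[0.0588]

K[0,0] = -0.2437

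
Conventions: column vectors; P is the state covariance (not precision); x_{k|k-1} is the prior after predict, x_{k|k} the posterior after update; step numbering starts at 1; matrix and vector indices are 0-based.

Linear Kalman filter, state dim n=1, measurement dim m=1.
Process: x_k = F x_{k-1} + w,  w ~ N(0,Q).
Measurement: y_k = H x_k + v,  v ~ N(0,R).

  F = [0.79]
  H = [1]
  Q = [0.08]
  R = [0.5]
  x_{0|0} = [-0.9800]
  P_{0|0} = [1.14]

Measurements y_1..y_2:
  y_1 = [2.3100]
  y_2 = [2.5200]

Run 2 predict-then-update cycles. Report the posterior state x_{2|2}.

x_post = [1.4578]

step 1: x^-=[-0.7742]  P^-=[0.7915]  S=[1.2915]  K=[0.6128]  nu=[3.0842]  x^+=[1.1159]  P^+=[0.3064]
step 2: x^-=[0.8816]  P^-=[0.2712]  S=[0.7712]  K=[0.3517]  nu=[1.6384]  x^+=[1.4578]  P^+=[0.1758]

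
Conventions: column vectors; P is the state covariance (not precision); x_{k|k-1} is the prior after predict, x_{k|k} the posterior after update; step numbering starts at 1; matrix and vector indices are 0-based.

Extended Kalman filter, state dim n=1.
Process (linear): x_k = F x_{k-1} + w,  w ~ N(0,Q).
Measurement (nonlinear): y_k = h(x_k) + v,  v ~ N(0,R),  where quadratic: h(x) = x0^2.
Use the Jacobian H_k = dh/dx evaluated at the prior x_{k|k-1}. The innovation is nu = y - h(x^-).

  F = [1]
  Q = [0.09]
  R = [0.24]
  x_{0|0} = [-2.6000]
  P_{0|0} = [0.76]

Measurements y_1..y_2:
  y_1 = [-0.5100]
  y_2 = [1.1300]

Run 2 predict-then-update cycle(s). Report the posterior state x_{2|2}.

step 1: x^-=[-2.6000]  P^-=[0.8500]  H_jac=[-5.2000]  S=[23.2240]  K=[-0.1903]  nu=[-7.2700]  x^+=[-1.2164]  P^+=[0.0088]
step 2: x^-=[-1.2164]  P^-=[0.0988]  H_jac=[-2.4327]  S=[0.8246]  K=[-0.2914]  nu=[-0.3496]  x^+=[-1.1145]  P^+=[0.0288]

x_post = [-1.1145]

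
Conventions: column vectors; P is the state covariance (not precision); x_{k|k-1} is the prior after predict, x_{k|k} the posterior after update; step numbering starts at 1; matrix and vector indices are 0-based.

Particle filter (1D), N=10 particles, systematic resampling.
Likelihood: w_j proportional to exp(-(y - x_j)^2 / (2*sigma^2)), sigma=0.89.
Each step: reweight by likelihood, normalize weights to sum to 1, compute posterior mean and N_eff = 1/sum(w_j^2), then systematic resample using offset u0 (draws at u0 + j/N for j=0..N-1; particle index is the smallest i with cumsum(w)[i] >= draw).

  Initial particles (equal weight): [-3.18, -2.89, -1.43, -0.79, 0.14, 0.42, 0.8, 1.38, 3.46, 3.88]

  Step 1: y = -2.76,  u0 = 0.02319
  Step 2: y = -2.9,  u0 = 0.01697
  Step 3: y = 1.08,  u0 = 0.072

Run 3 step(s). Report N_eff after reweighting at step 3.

step 1: w=[0.3882, 0.4293, 0.1421, 0.0375, 0.0021, 0.0007, 0.0001, 0.0000, 0.0000, 0.0000]  mean=-2.7070  Neff=2.8046  idx=[0, 0, 0, 0, 1, 1, 1, 1, 2, 2]
step 2: w=[0.1144, 0.1144, 0.1144, 0.1144, 0.1202, 0.1202, 0.1202, 0.1202, 0.0307, 0.0307]  mean=-2.9330  Neff=8.9236  idx=[0, 1, 1, 2, 3, 4, 5, 6, 6, 7]
step 3: w=[0.0363, 0.0363, 0.0363, 0.0363, 0.0363, 0.1637, 0.1637, 0.1637, 0.1637, 0.1637]  mean=-2.9426  Neff=7.1129  idx=[1, 4, 5, 6, 6, 7, 7, 8, 9, 9]

N_eff = 7.1129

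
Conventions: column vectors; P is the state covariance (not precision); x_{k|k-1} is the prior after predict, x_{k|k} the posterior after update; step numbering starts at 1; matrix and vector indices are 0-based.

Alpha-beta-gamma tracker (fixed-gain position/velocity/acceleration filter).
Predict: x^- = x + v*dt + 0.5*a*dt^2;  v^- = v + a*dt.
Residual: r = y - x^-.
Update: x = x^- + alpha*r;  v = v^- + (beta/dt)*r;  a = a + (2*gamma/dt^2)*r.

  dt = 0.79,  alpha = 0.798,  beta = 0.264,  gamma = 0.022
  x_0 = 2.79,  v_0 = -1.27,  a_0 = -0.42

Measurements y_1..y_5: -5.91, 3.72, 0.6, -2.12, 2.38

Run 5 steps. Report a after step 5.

step 1: x_pred=1.6556  r=-7.5656  x^+=-4.3817  v^+=-4.1301  a^+=-0.9534
step 2: x_pred=-7.9420  r=11.6620  x^+=1.3643  v^+=-0.9861  a^+=-0.1312
step 3: x_pred=0.5443  r=0.0557  x^+=0.5888  v^+=-1.0711  a^+=-0.1273
step 4: x_pred=-0.2971  r=-1.8229  x^+=-1.7518  v^+=-1.7808  a^+=-0.2558
step 5: x_pred=-3.2385  r=5.6185  x^+=1.2451  v^+=-0.1053  a^+=0.1403

a_post = 0.1403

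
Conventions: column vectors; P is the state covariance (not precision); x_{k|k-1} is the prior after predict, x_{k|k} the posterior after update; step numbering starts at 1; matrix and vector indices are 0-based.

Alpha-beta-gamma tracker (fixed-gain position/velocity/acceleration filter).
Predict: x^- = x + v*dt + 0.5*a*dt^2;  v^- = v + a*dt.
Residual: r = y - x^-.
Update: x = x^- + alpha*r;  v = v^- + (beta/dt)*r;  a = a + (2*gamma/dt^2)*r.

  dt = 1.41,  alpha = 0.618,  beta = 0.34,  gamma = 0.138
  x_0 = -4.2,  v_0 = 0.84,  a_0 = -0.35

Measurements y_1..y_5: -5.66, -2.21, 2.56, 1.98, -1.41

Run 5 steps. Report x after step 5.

x_post = 1.3095

step 1: x_pred=-3.3635  r=-2.2965  x^+=-4.7827  v^+=-0.2073  a^+=-0.6688
step 2: x_pred=-5.7398  r=3.5298  x^+=-3.5584  v^+=-0.2991  a^+=-0.1788
step 3: x_pred=-4.1579  r=6.7179  x^+=-0.0062  v^+=1.0687  a^+=0.7538
step 4: x_pred=2.2500  r=-0.2700  x^+=2.0831  v^+=2.0665  a^+=0.7164
step 5: x_pred=5.7090  r=-7.1190  x^+=1.3095  v^+=1.3599  a^+=-0.2720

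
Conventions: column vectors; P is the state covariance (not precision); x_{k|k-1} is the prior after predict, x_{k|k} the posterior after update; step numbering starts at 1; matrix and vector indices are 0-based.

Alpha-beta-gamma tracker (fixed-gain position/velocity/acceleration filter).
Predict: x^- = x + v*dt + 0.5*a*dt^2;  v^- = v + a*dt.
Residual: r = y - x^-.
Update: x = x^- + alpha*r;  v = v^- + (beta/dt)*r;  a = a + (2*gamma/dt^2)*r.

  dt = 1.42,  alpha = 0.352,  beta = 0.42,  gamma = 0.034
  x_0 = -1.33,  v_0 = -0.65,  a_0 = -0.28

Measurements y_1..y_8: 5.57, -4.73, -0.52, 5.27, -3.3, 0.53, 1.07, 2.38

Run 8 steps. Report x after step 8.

x_post = 0.9614

step 1: x_pred=-2.5353  r=8.1053  x^+=0.3178  v^+=1.3497  a^+=-0.0067
step 2: x_pred=2.2277  r=-6.9577  x^+=-0.2214  v^+=-0.7176  a^+=-0.2413
step 3: x_pred=-1.4837  r=0.9637  x^+=-1.1445  v^+=-0.7752  a^+=-0.2088
step 4: x_pred=-2.4558  r=7.7258  x^+=0.2637  v^+=1.2134  a^+=0.0517
step 5: x_pred=2.0388  r=-5.3388  x^+=0.1596  v^+=-0.2922  a^+=-0.1283
step 6: x_pred=-0.3848  r=0.9148  x^+=-0.0628  v^+=-0.2039  a^+=-0.0975
step 7: x_pred=-0.4505  r=1.5205  x^+=0.0847  v^+=0.1075  a^+=-0.0462
step 8: x_pred=0.1908  r=2.1892  x^+=0.9614  v^+=0.6894  a^+=0.0277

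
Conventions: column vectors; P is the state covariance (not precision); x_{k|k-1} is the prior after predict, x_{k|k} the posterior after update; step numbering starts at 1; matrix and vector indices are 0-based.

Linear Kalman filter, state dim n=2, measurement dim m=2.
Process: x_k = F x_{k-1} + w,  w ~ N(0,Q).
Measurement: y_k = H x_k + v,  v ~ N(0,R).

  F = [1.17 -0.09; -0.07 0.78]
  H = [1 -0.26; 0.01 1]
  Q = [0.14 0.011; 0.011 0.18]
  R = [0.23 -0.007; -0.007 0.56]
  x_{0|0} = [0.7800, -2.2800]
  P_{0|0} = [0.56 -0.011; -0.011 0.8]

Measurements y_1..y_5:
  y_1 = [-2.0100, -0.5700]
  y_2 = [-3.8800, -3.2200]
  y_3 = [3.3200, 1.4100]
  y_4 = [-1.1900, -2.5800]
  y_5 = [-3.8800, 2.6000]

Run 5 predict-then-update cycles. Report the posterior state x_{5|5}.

step 1: x^-=[1.1178, -1.8330]  P^-=[0.9154 -0.1011; -0.1011 0.6707]  S=[1.2433 -0.2731; -0.2731 1.2287]  K=[0.7790 0.0983; -0.1071 0.5212]  nu=[-3.6044, 1.2518]  x^+=[-1.5669, -0.7945]  P^+=[0.1909 0.0477; 0.0477 0.2921]
step 2: x^-=[-1.7618, -0.5100]  P^-=[0.3936 0.0187; 0.0187 0.3535]  S=[0.6378 -0.0763; -0.0763 0.9139]  K=[0.6187 0.0764; -0.0692 0.3812]  nu=[-2.2508, -2.6924]  x^+=[-3.3601, -1.3806]  P^+=[0.1514 0.0369; 0.0369 0.2136]
step 3: x^-=[-3.8070, -0.8417]  P^-=[0.3412 0.0176; 0.0176 0.3067]  S=[0.5828 -0.0658; -0.0658 0.8670]  K=[0.5853 0.0686; -0.0673 0.3488]  nu=[6.9082, 2.2897]  x^+=[0.3937, -0.5080]  P^+=[0.1427 0.0329; 0.0329 0.1955]
step 4: x^-=[0.5063, -0.4238]  P^-=[0.3300 0.0158; 0.0158 0.2960]  S=[0.5718 -0.0649; -0.0649 0.8564]  K=[0.5774 0.0661; -0.0683 0.3407]  nu=[-1.8065, -2.1613]  x^+=[-0.6797, -1.0367]  P^+=[0.1406 0.0316; 0.0316 0.1909]
step 5: x^-=[-0.7019, -0.7611]  P^-=[0.3273 0.0151; 0.0151 0.2934]  S=[0.5693 -0.0650; -0.0650 0.8537]  K=[0.5755 0.0653; -0.0689 0.3386]  nu=[-3.3760, 3.3681]  x^+=[-2.4248, 0.6119]  P^+=[0.1400 0.0311; 0.0311 0.1898]

x_post = [-2.4248, 0.6119]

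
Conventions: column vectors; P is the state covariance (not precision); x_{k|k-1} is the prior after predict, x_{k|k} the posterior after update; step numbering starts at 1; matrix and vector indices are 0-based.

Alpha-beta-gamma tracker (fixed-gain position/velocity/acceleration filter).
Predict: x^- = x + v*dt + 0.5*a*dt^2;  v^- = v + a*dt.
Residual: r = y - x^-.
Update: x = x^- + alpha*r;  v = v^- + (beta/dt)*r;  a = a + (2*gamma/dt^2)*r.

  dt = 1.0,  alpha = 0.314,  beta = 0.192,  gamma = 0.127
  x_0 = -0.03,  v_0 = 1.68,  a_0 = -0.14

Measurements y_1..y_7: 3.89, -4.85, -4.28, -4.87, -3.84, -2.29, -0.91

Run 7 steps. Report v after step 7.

step 1: x_pred=1.5800  r=2.3100  x^+=2.3053  v^+=1.9835  a^+=0.4467
step 2: x_pred=4.5122  r=-9.3622  x^+=1.5725  v^+=0.6327  a^+=-1.9313
step 3: x_pred=1.2396  r=-5.5196  x^+=-0.4936  v^+=-2.3583  a^+=-3.3332
step 4: x_pred=-4.5185  r=-0.3515  x^+=-4.6289  v^+=-5.7590  a^+=-3.4225
step 5: x_pred=-12.0992  r=8.2592  x^+=-9.5058  v^+=-7.5958  a^+=-1.3247
step 6: x_pred=-17.7639  r=15.4739  x^+=-12.9051  v^+=-5.9495  a^+=2.6057
step 7: x_pred=-17.5518  r=16.6418  x^+=-12.3262  v^+=-0.1486  a^+=6.8327

v_post = -0.1486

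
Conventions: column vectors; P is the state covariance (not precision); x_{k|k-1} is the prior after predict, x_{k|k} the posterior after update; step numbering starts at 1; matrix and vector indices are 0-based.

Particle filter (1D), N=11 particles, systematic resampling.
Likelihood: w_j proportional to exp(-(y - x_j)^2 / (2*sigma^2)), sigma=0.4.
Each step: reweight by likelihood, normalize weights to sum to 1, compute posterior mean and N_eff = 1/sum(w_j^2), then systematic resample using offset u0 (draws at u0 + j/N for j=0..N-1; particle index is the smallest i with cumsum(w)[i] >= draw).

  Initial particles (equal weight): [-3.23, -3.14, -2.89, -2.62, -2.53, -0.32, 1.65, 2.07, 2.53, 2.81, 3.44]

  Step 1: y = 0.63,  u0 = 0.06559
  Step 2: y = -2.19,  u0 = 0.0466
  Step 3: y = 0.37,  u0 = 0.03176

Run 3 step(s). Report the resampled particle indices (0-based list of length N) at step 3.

step 1: w=[0.0000, 0.0000, 0.0000, 0.0000, 0.0000, 0.5967, 0.3878, 0.0154, 0.0001, 0.0000, 0.0000]  mean=0.4810  Neff=1.9736  idx=[5, 5, 5, 5, 5, 5, 6, 6, 6, 6, 6]
step 2: w=[0.1667, 0.1667, 0.1667, 0.1667, 0.1667, 0.1667, 0.0000, 0.0000, 0.0000, 0.0000, 0.0000]  mean=-0.3200  Neff=6.0000  idx=[0, 0, 1, 1, 2, 3, 3, 4, 4, 5, 5]
step 3: w=[0.0909, 0.0909, 0.0909, 0.0909, 0.0909, 0.0909, 0.0909, 0.0909, 0.0909, 0.0909, 0.0909]  mean=-0.3200  Neff=11.0000  idx=[0, 1, 2, 3, 4, 5, 6, 7, 8, 9, 10]

resampled_idx = [0, 1, 2, 3, 4, 5, 6, 7, 8, 9, 10]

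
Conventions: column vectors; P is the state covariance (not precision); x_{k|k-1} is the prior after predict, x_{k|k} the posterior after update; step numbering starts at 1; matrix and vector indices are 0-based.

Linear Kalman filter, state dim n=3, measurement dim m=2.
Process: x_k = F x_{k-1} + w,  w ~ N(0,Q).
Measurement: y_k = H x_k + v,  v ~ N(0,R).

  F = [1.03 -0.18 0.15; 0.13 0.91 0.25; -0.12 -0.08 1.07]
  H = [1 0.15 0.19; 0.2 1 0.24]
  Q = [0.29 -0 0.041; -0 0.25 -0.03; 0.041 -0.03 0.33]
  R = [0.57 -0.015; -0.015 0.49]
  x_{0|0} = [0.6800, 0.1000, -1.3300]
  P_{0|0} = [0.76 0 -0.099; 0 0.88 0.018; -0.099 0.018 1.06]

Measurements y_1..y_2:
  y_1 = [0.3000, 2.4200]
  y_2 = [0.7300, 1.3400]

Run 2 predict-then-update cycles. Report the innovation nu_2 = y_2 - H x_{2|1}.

innov = [0.6654, 0.1567]

step 1: x^-=[0.4829, -0.1531, -1.5127]  P^-=[1.1171 -0.0284 0.0189; -0.0284 1.0596 0.1840; 0.0189 0.1840 1.5825]  S=[1.7772 0.4571; 0.4571 1.7642]  K=[0.6419 -0.0532; -0.0717 0.6410; 0.1206 0.2905]  nu=[0.1275, 2.8396]  x^+=[0.4137, 1.6579, -0.6725]  P^+=[0.4111 -0.0762 -0.1738; -0.0762 0.3676 -0.1549; -0.1738 -0.1549 1.3758]
step 2: x^-=[0.0268, 1.3944, -0.9019]  P^-=[0.7519 -0.0855 0.0642; -0.0855 0.5475 0.1473; 0.0642 0.1473 1.9831]  S=[1.4130 0.2710; 0.2710 1.2245]  K=[0.5422 -0.0544; -0.0744 0.4785; 0.2382 0.4667]  nu=[0.6654, 0.1567]  x^+=[0.3790, 1.4199, -0.6702]  P^+=[0.3490 -0.0681 -0.1522; -0.0681 0.2786 -0.1226; -0.1522 -0.1226 1.5759]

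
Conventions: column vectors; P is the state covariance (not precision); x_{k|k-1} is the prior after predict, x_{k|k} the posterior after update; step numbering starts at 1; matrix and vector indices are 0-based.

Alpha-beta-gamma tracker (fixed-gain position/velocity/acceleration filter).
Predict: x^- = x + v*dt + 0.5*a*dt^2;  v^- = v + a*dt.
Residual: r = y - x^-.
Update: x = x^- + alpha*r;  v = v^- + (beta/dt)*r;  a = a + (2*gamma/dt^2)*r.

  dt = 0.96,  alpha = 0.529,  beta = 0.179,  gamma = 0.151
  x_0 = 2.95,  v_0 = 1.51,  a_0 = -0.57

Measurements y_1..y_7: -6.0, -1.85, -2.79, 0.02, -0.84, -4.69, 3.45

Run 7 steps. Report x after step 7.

step 1: x_pred=4.1369  r=-10.1369  x^+=-1.2255  v^+=-0.9273  a^+=-3.8918
step 2: x_pred=-3.9091  r=2.0591  x^+=-2.8198  v^+=-4.2795  a^+=-3.2171
step 3: x_pred=-8.4106  r=5.6206  x^+=-5.4373  v^+=-6.3199  a^+=-1.3752
step 4: x_pred=-12.1381  r=12.1581  x^+=-5.7065  v^+=-5.3731  a^+=2.6088
step 5: x_pred=-9.6625  r=8.8225  x^+=-4.9954  v^+=-1.2236  a^+=5.4999
step 6: x_pred=-3.6357  r=-1.0543  x^+=-4.1934  v^+=3.8597  a^+=5.1544
step 7: x_pred=1.8870  r=1.5630  x^+=2.7139  v^+=9.0994  a^+=5.6666

x_post = 2.7139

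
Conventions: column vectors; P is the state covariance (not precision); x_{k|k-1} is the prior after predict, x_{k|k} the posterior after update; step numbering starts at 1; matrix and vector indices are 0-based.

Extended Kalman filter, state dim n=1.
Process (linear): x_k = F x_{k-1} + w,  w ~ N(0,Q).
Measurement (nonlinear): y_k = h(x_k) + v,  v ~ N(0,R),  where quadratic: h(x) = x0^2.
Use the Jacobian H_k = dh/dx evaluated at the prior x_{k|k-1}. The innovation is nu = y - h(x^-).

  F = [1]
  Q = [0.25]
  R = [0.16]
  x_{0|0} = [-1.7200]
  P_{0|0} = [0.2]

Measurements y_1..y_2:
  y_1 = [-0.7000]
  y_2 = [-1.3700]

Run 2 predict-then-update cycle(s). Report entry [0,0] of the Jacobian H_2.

step 1: x^-=[-1.7200]  P^-=[0.4500]  H_jac=[-3.4400]  S=[5.4851]  K=[-0.2822]  nu=[-3.6584]  x^+=[-0.6875]  P^+=[0.0131]
step 2: x^-=[-0.6875]  P^-=[0.2631]  H_jac=[-1.3751]  S=[0.6575]  K=[-0.5503]  nu=[-1.8427]  x^+=[0.3265]  P^+=[0.0640]

H_jac[0,0] = -1.3751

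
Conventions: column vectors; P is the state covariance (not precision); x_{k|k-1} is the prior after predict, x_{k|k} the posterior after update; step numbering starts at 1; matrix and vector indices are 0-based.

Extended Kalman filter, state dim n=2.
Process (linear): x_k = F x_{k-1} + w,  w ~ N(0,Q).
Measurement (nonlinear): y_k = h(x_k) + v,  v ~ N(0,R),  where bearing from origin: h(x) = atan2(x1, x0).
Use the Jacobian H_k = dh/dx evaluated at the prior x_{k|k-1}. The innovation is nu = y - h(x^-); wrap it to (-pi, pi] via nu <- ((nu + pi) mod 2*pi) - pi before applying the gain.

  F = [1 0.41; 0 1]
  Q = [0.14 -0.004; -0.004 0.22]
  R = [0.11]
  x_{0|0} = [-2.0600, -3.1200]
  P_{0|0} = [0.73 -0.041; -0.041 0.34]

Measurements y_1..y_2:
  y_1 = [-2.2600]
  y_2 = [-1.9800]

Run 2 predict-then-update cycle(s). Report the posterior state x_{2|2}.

x_post = [-4.2560, -3.4963]

step 1: x^-=[-3.3392, -3.1200]  P^-=[0.8935 0.0944; 0.0944 0.5600]  H_jac=[0.1494 -0.1599]  S=[0.1397]  K=[0.8472; -0.5398]  nu=[0.1301]  x^+=[-3.2290, -3.1902]  P^+=[0.7932 0.1583; 0.1583 0.5193]
step 2: x^-=[-4.5370, -3.1902]  P^-=[1.1503 0.3672; 0.3672 0.7393]  H_jac=[0.1037 -0.1475]  S=[0.1272]  K=[0.5120; -0.5577]  nu=[0.5487]  x^+=[-4.2560, -3.4963]  P^+=[1.1170 0.4035; 0.4035 0.6997]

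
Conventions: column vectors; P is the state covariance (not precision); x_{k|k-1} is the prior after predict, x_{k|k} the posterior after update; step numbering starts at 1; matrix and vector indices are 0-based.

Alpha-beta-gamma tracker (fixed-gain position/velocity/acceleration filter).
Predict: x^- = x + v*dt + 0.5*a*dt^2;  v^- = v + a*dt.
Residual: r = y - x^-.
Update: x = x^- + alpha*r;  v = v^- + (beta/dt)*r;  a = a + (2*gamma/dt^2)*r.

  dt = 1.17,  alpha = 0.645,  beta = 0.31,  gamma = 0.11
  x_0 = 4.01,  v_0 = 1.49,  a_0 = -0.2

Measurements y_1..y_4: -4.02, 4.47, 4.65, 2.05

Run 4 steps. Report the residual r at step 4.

resid = -0.3902

step 1: x_pred=5.6164  r=-9.6364  x^+=-0.5991  v^+=-1.2972  a^+=-1.7487
step 2: x_pred=-3.3137  r=7.7837  x^+=1.7068  v^+=-1.2809  a^+=-0.4977
step 3: x_pred=-0.1325  r=4.7825  x^+=2.9522  v^+=-0.5961  a^+=0.2709
step 4: x_pred=2.4402  r=-0.3902  x^+=2.1885  v^+=-0.3825  a^+=0.2082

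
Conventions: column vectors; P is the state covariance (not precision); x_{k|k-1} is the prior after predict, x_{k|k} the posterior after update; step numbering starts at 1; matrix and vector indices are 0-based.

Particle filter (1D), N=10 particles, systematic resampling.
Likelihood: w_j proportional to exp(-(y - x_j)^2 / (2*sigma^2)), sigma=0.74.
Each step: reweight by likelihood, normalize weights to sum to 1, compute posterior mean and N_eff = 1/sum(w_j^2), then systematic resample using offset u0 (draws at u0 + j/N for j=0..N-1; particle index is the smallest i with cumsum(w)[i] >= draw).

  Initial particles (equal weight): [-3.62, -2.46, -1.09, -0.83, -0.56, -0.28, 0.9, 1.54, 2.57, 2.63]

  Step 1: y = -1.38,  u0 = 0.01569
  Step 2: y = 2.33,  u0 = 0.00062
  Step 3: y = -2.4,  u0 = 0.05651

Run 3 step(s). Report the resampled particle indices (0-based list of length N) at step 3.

resampled_idx = [0, 0, 0, 0, 0, 1, 2, 3, 6, 8]

step 1: w=[0.0035, 0.1180, 0.3170, 0.2597, 0.1853, 0.1134, 0.0030, 0.0001, 0.0000, 0.0000]  mean=-0.9967  Neff=4.3655  idx=[1, 1, 2, 2, 2, 3, 3, 4, 4, 5]
step 2: w=[0.0000, 0.0000, 0.0071, 0.0071, 0.0071, 0.0337, 0.0337, 0.1499, 0.1499, 0.6116]  mean=-0.4182  Neff=2.3733  idx=[2, 7, 7, 8, 9, 9, 9, 9, 9, 9]
step 3: w=[0.4699, 0.1023, 0.1023, 0.1023, 0.0372, 0.0372, 0.0372, 0.0372, 0.0372, 0.0372]  mean=-0.7466  Neff=3.8382  idx=[0, 0, 0, 0, 0, 1, 2, 3, 6, 8]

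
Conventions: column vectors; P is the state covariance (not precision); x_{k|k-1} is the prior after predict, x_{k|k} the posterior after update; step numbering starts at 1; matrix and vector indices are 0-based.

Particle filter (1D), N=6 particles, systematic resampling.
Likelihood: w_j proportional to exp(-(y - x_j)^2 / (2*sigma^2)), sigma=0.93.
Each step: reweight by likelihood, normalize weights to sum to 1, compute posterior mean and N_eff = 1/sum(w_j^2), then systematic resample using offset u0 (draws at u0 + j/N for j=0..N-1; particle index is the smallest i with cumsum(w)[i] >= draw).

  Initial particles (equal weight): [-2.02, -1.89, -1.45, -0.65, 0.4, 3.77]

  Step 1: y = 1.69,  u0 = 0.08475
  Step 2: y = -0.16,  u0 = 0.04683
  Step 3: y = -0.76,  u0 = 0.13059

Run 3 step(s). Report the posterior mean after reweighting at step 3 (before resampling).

post_mean = 0.0831

step 1: w=[0.0007, 0.0012, 0.0066, 0.0826, 0.7484, 0.1606]  mean=0.8379  Neff=1.6872  idx=[3, 4, 4, 4, 4, 5]
step 2: w=[0.2069, 0.1983, 0.1983, 0.1983, 0.1983, 0.0000]  mean=0.1829  Neff=4.9988  idx=[0, 1, 1, 2, 3, 4]
step 3: w=[0.3018, 0.1396, 0.1396, 0.1396, 0.1396, 0.1396]  mean=0.0831  Neff=5.3024  idx=[0, 0, 2, 3, 4, 5]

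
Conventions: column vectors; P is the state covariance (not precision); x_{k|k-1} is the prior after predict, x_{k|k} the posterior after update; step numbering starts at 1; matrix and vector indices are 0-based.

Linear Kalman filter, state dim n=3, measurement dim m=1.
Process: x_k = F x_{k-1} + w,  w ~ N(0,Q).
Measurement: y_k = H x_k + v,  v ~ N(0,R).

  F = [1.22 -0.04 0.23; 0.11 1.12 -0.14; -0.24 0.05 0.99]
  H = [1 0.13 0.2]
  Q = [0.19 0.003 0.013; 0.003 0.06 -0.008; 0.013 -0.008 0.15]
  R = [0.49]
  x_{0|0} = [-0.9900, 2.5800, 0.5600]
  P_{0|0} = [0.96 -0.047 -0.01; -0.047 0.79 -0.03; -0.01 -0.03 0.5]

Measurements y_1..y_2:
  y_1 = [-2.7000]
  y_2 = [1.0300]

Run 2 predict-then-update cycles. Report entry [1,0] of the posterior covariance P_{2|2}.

step 1: x^-=[-1.1822, 2.7023, 0.9210]  P^-=[1.6461 0.0099 -0.1698; 0.0099 1.0705 -0.0805; -0.1698 -0.0805 0.7002]  S=[2.1127]  K=[0.7637; 0.0629; -0.0190]  nu=[-2.0533]  x^+=[-2.7503, 2.5731, 0.9601]  P^+=[0.4139 -0.0916 -0.1391; -0.0916 1.0622 -0.0780; -0.1391 -0.0780 0.6995]
step 2: x^-=[-3.2375, 2.4449, 1.7392]  P^-=[0.7771 -0.1367 -0.1157; -0.1367 1.4172 -0.1380; -0.1157 -0.1380 0.9226]  S=[1.2390]  K=[0.5942; 0.0161; 0.0411]  nu=[3.6018]  x^+=[-1.0972, 2.5030, 1.8873]  P^+=[0.3397 -0.1485 -0.1459; -0.1485 1.4169 -0.1388; -0.1459 -0.1388 0.9205]

P_post[1,0] = -0.1485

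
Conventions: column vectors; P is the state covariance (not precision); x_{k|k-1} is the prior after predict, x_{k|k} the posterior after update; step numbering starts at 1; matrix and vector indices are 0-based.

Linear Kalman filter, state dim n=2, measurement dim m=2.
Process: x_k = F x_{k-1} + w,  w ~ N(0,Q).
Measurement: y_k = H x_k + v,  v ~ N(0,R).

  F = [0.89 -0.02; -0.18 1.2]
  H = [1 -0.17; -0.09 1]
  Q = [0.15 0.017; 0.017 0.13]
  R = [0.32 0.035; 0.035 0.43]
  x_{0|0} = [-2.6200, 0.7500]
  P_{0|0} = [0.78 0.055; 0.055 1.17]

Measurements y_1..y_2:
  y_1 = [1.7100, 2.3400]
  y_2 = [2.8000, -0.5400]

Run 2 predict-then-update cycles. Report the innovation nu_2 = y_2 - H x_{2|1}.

step 1: x^-=[-2.3468, 1.3716]  P^-=[0.7663 -0.0771; -0.0771 1.8163]  S=[1.1651 -0.4210; -0.4210 2.2664]  K=[0.6922 0.0641; -0.0434 0.7964]  nu=[4.2900, 0.7572]  x^+=[0.6713, 1.7884]  P^+=[0.2362 0.0731; 0.0731 0.3475]
step 2: x^-=[0.5617, 2.0253]  P^-=[0.3346 0.0491; 0.0491 0.6065]  S=[0.6554 -0.0484; -0.0484 1.0304]  K=[0.5009 0.0419; -0.0394 0.5825]  nu=[2.5826, -2.5147]  x^+=[1.7498, 0.4587]  P^+=[0.1704 0.0509; 0.0509 0.2537]

innov = [2.5826, -2.5147]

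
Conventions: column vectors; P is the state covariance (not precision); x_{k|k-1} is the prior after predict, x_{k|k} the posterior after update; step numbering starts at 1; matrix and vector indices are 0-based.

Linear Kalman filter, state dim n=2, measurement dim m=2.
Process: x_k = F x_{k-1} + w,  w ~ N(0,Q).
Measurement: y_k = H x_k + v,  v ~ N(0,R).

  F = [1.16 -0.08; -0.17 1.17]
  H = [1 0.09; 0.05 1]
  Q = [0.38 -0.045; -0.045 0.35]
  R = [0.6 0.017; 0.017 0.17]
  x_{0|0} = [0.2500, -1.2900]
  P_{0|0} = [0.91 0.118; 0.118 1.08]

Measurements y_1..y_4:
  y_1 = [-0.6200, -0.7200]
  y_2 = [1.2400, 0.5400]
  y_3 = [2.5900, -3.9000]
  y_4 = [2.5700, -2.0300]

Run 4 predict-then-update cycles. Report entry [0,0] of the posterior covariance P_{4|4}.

P_post[0,0] = 0.3514

step 1: x^-=[0.3932, -1.5518]  P^-=[1.5895 -0.1638; -0.1638 1.8078]  S=[2.1747 0.0947; 0.0947 1.9654]  K=[0.7275 -0.0779; -0.0404 0.9176]  nu=[-0.8735, 0.8121]  x^+=[-0.3056, -0.7713]  P^+=[0.4372 -0.0227; -0.0227 0.1564]
step 2: x^-=[-0.2928, -0.8504]  P^-=[0.9736 -0.1770; -0.1770 0.5858]  S=[1.5465 -0.0594; -0.0594 0.7406]  K=[0.6145 -0.1240; -0.0506 0.7751]  nu=[1.6094, 1.4051]  x^+=[0.5219, 0.1571]  P^+=[0.3692 -0.0291; -0.0291 0.1324]
step 3: x^-=[0.5928, 0.0951]  P^-=[0.8830 -0.1701; -0.1701 0.5534]  S=[1.4569 -0.0599; -0.0599 0.7086]  K=[0.5903 -0.1278; -0.0511 0.7647]  nu=[1.9887, -4.0248]  x^+=[2.2812, -3.0841]  P^+=[0.3547 -0.0294; -0.0294 0.1306]
step 4: x^-=[2.8929, -3.9962]  P^-=[0.8636 -0.1675; -0.1675 0.5507]  S=[1.4379 -0.0585; -0.0585 0.7061]  K=[0.5849 -0.1276; -0.0509 0.7638]  nu=[0.0367, 1.8216]  x^+=[2.6820, -2.6067]  P^+=[0.3514 -0.0293; -0.0293 0.1305]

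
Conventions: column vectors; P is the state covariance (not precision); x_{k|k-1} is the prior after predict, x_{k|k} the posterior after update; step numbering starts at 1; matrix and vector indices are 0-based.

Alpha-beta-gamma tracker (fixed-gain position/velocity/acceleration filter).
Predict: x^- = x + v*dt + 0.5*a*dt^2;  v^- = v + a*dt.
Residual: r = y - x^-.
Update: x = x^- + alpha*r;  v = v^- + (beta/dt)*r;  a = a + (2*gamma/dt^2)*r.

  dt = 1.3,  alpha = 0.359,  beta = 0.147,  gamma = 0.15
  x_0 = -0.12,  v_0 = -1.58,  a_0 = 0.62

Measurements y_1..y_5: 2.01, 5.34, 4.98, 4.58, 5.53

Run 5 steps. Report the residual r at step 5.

resid = -12.8509

step 1: x_pred=-1.6501  r=3.6601  x^+=-0.3361  v^+=-0.3601  a^+=1.2697
step 2: x_pred=0.2686  r=5.0714  x^+=2.0892  v^+=1.8640  a^+=2.1700
step 3: x_pred=6.3460  r=-1.3660  x^+=5.8556  v^+=4.5305  a^+=1.9275
step 4: x_pred=13.3739  r=-8.7939  x^+=10.2169  v^+=6.0418  a^+=0.3664
step 5: x_pred=18.3809  r=-12.8509  x^+=13.7674  v^+=5.0650  a^+=-1.9148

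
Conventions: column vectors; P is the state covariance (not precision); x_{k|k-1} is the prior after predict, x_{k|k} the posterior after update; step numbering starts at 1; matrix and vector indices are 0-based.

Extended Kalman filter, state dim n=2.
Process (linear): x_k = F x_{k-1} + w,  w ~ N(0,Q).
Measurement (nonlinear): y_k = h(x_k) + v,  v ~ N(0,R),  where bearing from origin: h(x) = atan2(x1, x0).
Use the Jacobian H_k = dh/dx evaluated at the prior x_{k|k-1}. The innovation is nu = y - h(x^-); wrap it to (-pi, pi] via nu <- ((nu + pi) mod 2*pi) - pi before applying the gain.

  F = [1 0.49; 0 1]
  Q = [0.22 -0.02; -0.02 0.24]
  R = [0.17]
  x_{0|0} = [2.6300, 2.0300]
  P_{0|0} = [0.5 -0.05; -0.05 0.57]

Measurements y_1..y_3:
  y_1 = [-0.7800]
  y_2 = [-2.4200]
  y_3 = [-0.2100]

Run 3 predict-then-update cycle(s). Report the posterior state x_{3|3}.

step 1: x^-=[3.6247, 2.0300]  P^-=[0.8079 0.2093; 0.2093 0.8100]  H_jac=[-0.1176 0.2100]  S=[0.2066]  K=[-0.2472; 0.7044]  nu=[-1.2905]  x^+=[3.9437, 1.1210]  P^+=[0.7952 0.2453; 0.2453 0.7075]
step 2: x^-=[4.4930, 1.1210]  P^-=[1.4255 0.5720; 0.5720 0.9475]  H_jac=[-0.0523 0.2095]  S=[0.2030]  K=[0.2233; 0.8308]  nu=[-2.6645]  x^+=[3.8981, -1.0928]  P^+=[1.4154 0.5343; 0.5343 0.8074]
step 3: x^-=[3.3626, -1.0928]  P^-=[2.3528 0.9099; 0.9099 1.0474]  H_jac=[0.0874 0.2690]  S=[0.3065]  K=[1.4693; 1.1785]  nu=[0.1042]  x^+=[3.5157, -0.9700]  P^+=[1.6910 0.3791; 0.3791 0.6216]

x_post = [3.5157, -0.9700]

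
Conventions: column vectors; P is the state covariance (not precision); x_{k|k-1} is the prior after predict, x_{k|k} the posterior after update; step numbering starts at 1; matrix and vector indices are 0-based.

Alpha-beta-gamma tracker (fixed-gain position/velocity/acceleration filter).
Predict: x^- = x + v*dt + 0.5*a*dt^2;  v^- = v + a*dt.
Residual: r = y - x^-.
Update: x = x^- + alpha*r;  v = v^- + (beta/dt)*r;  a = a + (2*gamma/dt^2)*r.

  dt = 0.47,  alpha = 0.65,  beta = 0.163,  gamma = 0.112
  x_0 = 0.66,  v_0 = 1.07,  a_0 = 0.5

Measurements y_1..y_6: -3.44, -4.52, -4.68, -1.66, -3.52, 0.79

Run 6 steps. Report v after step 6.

v_post = 0.5898

step 1: x_pred=1.2181  r=-4.6581  x^+=-1.8097  v^+=-0.3105  a^+=-4.2235
step 2: x_pred=-2.4221  r=-2.0979  x^+=-3.7857  v^+=-3.0231  a^+=-6.3509
step 3: x_pred=-5.9080  r=1.2280  x^+=-5.1098  v^+=-5.5821  a^+=-5.1056
step 4: x_pred=-8.2973  r=6.6373  x^+=-3.9831  v^+=-5.6799  a^+=1.6249
step 5: x_pred=-6.4731  r=2.9531  x^+=-4.5536  v^+=-3.8920  a^+=4.6194
step 6: x_pred=-5.8726  r=6.6626  x^+=-1.5419  v^+=0.5898  a^+=11.3756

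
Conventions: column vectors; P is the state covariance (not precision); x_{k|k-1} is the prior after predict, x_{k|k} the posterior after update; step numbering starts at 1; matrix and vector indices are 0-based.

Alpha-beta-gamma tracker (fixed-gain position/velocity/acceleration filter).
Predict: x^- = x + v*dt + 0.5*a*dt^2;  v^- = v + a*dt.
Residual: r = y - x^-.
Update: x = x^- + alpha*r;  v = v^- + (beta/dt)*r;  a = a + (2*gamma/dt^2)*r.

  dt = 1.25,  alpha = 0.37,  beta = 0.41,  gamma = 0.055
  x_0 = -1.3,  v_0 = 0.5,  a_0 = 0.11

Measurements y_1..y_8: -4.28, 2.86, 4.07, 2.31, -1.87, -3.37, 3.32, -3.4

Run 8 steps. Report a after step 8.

a_post = -0.2740

step 1: x_pred=-0.5891  r=-3.6909  x^+=-1.9547  v^+=-0.5731  a^+=-0.1498
step 2: x_pred=-2.7882  r=5.6482  x^+=-0.6984  v^+=1.0922  a^+=0.2478
step 3: x_pred=0.8604  r=3.2096  x^+=2.0480  v^+=2.4546  a^+=0.4737
step 4: x_pred=5.4864  r=-3.1764  x^+=4.3111  v^+=2.0050  a^+=0.2501
step 5: x_pred=7.0127  r=-8.8827  x^+=3.7261  v^+=-0.5959  a^+=-0.3752
step 6: x_pred=2.6881  r=-6.0581  x^+=0.4466  v^+=-3.0520  a^+=-0.8017
step 7: x_pred=-3.9947  r=7.3147  x^+=-1.2883  v^+=-1.6549  a^+=-0.2868
step 8: x_pred=-3.5809  r=0.1809  x^+=-3.5140  v^+=-1.9540  a^+=-0.2740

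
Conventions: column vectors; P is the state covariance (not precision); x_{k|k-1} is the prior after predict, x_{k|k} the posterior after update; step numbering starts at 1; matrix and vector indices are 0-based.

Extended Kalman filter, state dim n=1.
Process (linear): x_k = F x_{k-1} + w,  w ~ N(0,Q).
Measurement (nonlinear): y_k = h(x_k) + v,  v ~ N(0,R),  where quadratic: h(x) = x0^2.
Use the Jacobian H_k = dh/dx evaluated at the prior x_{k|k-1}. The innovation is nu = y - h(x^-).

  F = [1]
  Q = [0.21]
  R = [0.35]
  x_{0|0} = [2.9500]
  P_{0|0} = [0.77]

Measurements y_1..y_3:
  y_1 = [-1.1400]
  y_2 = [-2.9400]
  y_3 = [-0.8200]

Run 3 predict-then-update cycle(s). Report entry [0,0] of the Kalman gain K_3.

step 1: x^-=[2.9500]  P^-=[0.9800]  H_jac=[5.9000]  S=[34.4638]  K=[0.1678]  nu=[-9.8425]  x^+=[1.2987]  P^+=[0.0100]
step 2: x^-=[1.2987]  P^-=[0.2200]  H_jac=[2.5974]  S=[1.8340]  K=[0.3115]  nu=[-4.6267]  x^+=[-0.1426]  P^+=[0.0420]
step 3: x^-=[-0.1426]  P^-=[0.2520]  H_jac=[-0.2852]  S=[0.3705]  K=[-0.1939]  nu=[-0.8403]  x^+=[0.0204]  P^+=[0.2380]

K[0,0] = -0.1939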